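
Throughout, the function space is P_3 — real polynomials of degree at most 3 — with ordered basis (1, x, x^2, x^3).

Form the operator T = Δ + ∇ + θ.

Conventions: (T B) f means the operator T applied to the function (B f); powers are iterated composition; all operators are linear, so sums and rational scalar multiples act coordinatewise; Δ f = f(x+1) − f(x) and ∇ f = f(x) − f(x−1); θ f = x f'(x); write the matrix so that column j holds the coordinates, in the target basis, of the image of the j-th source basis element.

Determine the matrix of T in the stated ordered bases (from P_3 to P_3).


the matrix is [[0, 2, 0, 2]; [0, 1, 4, 0]; [0, 0, 2, 6]; [0, 0, 0, 3]] (rows listed top to bottom)

image of 1: 0
image of x: x + 2
image of x^2: 2x^2 + 4x
image of x^3: 3x^3 + 6x^2 + 2
each image's coordinates form column j of the matrix


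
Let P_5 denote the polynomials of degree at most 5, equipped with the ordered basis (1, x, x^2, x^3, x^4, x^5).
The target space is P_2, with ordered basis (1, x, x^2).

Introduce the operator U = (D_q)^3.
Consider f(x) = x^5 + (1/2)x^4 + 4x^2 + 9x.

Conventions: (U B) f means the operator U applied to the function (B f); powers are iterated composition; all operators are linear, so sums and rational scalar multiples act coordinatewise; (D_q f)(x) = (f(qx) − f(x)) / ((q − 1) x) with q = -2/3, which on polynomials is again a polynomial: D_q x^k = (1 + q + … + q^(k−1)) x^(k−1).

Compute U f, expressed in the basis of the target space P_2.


the image equals g(x) = (5005/19683)x^2 + (91/1458)x

D_q f = (55/81)x^4 + (13/54)x^3 + (4/3)x + 9
D_q D_q f = (715/2187)x^3 + (91/486)x^2 + 4/3
D_q D_q D_q f = (5005/19683)x^2 + (91/1458)x


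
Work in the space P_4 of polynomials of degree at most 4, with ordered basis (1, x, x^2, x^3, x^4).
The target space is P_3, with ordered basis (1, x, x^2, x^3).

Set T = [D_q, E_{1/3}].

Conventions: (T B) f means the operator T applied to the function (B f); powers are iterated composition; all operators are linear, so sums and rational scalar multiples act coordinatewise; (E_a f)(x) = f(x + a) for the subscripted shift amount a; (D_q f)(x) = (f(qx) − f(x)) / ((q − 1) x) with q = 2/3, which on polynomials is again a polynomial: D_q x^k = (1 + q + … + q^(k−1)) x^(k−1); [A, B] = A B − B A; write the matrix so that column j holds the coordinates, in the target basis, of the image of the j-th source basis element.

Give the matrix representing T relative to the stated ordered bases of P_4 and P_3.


the matrix is [[0, 0, 1/9, 8/81, 43/729]; [0, 0, 0, 7/27, 25/81]; [0, 0, 0, 0, 11/27]; [0, 0, 0, 0, 0]] (rows listed top to bottom)

image of 1: 0
image of x: 0
image of x^2: 1/9
image of x^3: (7/27)x + 8/81
image of x^4: (11/27)x^2 + (25/81)x + 43/729
each image's coordinates form column j of the matrix


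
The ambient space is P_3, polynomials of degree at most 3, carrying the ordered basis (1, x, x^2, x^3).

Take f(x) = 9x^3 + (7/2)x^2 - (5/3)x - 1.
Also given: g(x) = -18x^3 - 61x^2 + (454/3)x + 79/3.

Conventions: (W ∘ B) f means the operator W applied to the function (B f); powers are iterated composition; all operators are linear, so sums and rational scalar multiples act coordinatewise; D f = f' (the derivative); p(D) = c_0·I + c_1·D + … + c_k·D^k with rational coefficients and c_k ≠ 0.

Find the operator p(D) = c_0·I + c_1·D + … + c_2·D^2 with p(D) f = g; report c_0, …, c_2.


c_0 = -2, c_1 = -2, c_2 = 3

D^0 f = 9x^3 + (7/2)x^2 - (5/3)x - 1
D^1 f = 27x^2 + 7x - 5/3
D^2 f = 54x + 7
matching coefficients of g against c_0 f + c_1 Df + … from the top degree down determines the c_i
solution: c_0 = -2, c_1 = -2, c_2 = 3


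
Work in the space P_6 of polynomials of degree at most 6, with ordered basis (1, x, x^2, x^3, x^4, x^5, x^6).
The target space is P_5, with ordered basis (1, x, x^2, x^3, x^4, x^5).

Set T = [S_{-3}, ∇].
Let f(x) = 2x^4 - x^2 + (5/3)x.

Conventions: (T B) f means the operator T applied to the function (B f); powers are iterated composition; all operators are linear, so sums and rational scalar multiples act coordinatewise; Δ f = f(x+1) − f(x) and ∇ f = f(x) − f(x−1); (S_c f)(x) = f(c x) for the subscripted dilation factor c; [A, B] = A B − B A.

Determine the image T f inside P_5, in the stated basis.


the result is g(x) = -864x^3 + 864x^2 - 648x + 476/3

∇ f = 8x^3 - 12x^2 + 6x + 2/3
S_{-3} ∇ f = -216x^3 - 108x^2 - 18x + 2/3
S_{-3} f = 162x^4 - 9x^2 - 5x
∇ S_{-3} f = 648x^3 - 972x^2 + 630x - 158
[S_{-3}, ∇] f = -864x^3 + 864x^2 - 648x + 476/3


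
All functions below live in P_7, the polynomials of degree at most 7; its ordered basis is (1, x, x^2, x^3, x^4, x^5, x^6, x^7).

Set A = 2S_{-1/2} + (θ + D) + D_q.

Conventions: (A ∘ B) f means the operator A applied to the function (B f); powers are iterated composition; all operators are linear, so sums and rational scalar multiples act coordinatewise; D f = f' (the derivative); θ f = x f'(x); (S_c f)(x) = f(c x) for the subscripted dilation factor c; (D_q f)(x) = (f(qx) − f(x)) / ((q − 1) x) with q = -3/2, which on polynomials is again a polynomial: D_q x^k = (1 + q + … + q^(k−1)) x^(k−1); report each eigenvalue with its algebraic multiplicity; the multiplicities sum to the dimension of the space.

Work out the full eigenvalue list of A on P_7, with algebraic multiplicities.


λ = 0 (multiplicity 1), λ = 2 (multiplicity 1), λ = 5/2 (multiplicity 1), λ = 11/4 (multiplicity 1), λ = 33/8 (multiplicity 1), λ = 79/16 (multiplicity 1), λ = 193/32 (multiplicity 1), λ = 447/64 (multiplicity 1)

image of 1: 2
image of x: 2
image of x^2: (5/2)x^2 + (3/2)x
image of x^3: (11/4)x^3 + (19/4)x^2
image of x^4: (33/8)x^4 + (19/8)x^3
image of x^5: (79/16)x^5 + (135/16)x^4
image of x^6: (193/32)x^6 + (59/32)x^5
image of x^7: (447/64)x^7 + (911/64)x^6
the matrix is upper triangular; its diagonal is (2, 0, 5/2, 11/4, 33/8, 79/16, 193/32, 447/64)
for a triangular matrix the eigenvalues are the diagonal entries, with algebraic multiplicity their repetition count


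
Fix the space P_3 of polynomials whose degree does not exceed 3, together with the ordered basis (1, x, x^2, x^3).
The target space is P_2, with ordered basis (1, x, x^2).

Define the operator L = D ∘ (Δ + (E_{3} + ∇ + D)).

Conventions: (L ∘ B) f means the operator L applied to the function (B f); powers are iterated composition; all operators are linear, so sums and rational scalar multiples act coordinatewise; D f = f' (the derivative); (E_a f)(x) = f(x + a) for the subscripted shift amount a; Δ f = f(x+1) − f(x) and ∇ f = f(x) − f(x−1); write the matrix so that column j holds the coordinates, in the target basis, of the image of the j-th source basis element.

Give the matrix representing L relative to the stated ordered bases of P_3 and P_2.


the matrix is [[0, 1, 12, 27]; [0, 0, 2, 36]; [0, 0, 0, 3]] (rows listed top to bottom)

image of 1: 0
image of x: 1
image of x^2: 2x + 12
image of x^3: 3x^2 + 36x + 27
each image's coordinates form column j of the matrix


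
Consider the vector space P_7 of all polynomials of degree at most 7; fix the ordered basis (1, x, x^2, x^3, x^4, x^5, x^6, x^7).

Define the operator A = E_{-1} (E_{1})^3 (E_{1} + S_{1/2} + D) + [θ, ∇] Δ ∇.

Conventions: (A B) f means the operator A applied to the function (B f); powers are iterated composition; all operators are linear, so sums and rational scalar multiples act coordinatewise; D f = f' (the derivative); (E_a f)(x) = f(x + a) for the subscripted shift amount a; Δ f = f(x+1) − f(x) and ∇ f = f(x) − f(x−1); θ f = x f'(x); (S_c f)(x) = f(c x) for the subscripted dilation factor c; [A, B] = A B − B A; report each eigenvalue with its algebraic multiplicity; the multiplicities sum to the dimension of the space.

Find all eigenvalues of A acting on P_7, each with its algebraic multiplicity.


λ = 129/128 (multiplicity 1), λ = 65/64 (multiplicity 1), λ = 33/32 (multiplicity 1), λ = 17/16 (multiplicity 1), λ = 9/8 (multiplicity 1), λ = 5/4 (multiplicity 1), λ = 3/2 (multiplicity 1), λ = 2 (multiplicity 1)

image of 1: 2
image of x: (3/2)x + 5
image of x^2: (5/4)x^2 + 9x + 14
image of x^3: (9/8)x^3 + (51/4)x^2 + (81/2)x + 34
image of x^4: (17/16)x^4 + (33/2)x^3 + (159/2)x^2 + 134x + 138
image of x^5: (33/32)x^5 + (325/16)x^4 + (525/4)x^3 + (665/2)x^2 + (1375/2)x + 254
image of x^6: (65/64)x^6 + (387/16)x^5 + (3135/16)x^4 + (1325/2)x^3 + (8235/4)x^2 + 1521x + 1102
image of x^7: (129/128)x^7 + (1799/64)x^6 + (8757/32)x^5 + (18515/16)x^4 + (38395/8)x^3 + (21273/4)x^2 + (15421/2)x + 2202
the matrix is upper triangular; its diagonal is (2, 3/2, 5/4, 9/8, 17/16, 33/32, 65/64, 129/128)
for a triangular matrix the eigenvalues are the diagonal entries, with algebraic multiplicity their repetition count


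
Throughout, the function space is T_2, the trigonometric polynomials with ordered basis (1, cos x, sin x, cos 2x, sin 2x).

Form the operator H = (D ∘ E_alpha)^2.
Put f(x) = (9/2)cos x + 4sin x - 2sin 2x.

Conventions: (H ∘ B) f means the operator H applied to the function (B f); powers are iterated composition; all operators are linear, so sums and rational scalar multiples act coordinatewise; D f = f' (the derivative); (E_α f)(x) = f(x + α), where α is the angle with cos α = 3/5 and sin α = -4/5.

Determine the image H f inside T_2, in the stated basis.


E_alpha f = -(1/2)cos x + 6sin x + (48/25)cos 2x + (14/25)sin 2x
D E_alpha f = 6cos x + (1/2)sin x + (28/25)cos 2x - (96/25)sin 2x
E_alpha (D ∘ E_alpha) f = (16/5)cos x + (51/10)sin x + (2108/625)cos 2x + (1344/625)sin 2x
D E_alpha (D ∘ E_alpha) f = (51/10)cos x - (16/5)sin x + (2688/625)cos 2x - (4216/625)sin 2x

g(x) = (51/10)cos x - (16/5)sin x + (2688/625)cos 2x - (4216/625)sin 2x


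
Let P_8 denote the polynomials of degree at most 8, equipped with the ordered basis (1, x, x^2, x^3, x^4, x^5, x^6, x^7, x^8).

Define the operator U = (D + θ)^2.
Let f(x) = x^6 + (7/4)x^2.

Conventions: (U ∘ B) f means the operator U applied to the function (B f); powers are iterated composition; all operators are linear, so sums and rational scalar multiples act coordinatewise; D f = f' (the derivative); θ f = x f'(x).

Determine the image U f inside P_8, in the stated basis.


the result is g(x) = 36x^6 + 66x^5 + 30x^4 + 7x^2 + (21/2)x + 7/2

D f = 6x^5 + (7/2)x
θ f = 6x^6 + (7/2)x^2
(D + θ) f = 6x^6 + 6x^5 + (7/2)x^2 + (7/2)x
D (D + θ) f = 36x^5 + 30x^4 + 7x + 7/2
θ (D + θ) f = 36x^6 + 30x^5 + 7x^2 + (7/2)x
(D + θ) (D + θ) f = 36x^6 + 66x^5 + 30x^4 + 7x^2 + (21/2)x + 7/2


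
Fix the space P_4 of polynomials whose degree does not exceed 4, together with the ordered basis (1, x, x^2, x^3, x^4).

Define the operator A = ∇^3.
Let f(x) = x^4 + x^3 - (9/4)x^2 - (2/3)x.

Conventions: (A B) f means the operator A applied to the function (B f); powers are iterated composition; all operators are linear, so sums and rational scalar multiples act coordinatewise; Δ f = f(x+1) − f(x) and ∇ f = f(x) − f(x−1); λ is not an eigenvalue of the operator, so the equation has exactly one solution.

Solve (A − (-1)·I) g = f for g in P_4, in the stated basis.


g(x) = x^4 + x^3 - (9/4)x^2 - (74/3)x + 30

write g with unknown coordinates in the stated basis and equate coefficients in (A − (-1)·I) g = f
solving from the highest basis element down gives g = x^4 + x^3 - (9/4)x^2 - (74/3)x + 30
check: A g = 24x - 30
so A g − (-1)·g = x^4 + x^3 - (9/4)x^2 - (2/3)x = f ✓


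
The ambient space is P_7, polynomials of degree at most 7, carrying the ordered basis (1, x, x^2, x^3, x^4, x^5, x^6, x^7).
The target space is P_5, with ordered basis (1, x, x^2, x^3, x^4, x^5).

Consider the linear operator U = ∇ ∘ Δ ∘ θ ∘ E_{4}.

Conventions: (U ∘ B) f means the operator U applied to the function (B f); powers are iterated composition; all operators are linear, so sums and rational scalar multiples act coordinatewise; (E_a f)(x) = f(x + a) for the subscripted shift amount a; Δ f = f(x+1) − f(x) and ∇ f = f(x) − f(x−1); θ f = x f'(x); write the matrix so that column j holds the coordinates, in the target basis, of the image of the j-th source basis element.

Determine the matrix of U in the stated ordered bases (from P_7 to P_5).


image of 1: 0
image of x: 0
image of x^2: 4
image of x^3: 18x + 48
image of x^4: 48x^2 + 288x + 392
image of x^5: 100x^3 + 960x^2 + 2930x + 2720
image of x^6: 180x^4 + 2400x^3 + 11700x^2 + 24240x + 17292
image of x^7: 294x^5 + 5040x^4 + 34090x^3 + 112560x^2 + 178178x + 104272
each image's coordinates form column j of the matrix

the matrix is [[0, 0, 4, 48, 392, 2720, 17292, 104272]; [0, 0, 0, 18, 288, 2930, 24240, 178178]; [0, 0, 0, 0, 48, 960, 11700, 112560]; [0, 0, 0, 0, 0, 100, 2400, 34090]; [0, 0, 0, 0, 0, 0, 180, 5040]; [0, 0, 0, 0, 0, 0, 0, 294]] (rows listed top to bottom)


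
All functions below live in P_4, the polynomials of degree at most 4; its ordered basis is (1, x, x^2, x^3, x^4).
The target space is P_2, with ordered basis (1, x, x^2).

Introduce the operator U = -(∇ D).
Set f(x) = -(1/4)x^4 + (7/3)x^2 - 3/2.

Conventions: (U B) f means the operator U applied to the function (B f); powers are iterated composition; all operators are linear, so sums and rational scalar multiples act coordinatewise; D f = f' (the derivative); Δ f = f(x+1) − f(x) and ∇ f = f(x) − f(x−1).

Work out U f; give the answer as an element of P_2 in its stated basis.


g(x) = 3x^2 - 3x - 11/3

D f = -x^3 + (14/3)x
∇ D f = -3x^2 + 3x + 11/3
(-(∇ D)) f = 3x^2 - 3x - 11/3


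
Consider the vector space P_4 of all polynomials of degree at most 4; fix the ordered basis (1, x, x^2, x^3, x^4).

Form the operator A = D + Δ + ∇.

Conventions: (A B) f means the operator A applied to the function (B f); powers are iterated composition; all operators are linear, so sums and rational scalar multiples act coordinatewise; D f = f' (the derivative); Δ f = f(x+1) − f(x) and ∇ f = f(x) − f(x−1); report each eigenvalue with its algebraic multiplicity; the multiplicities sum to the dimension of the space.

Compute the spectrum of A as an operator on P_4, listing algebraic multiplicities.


image of 1: 0
image of x: 3
image of x^2: 6x
image of x^3: 9x^2 + 2
image of x^4: 12x^3 + 8x
the matrix is upper triangular; its diagonal is (0, 0, 0, 0, 0)
for a triangular matrix the eigenvalues are the diagonal entries, with algebraic multiplicity their repetition count

λ = 0 (multiplicity 5)


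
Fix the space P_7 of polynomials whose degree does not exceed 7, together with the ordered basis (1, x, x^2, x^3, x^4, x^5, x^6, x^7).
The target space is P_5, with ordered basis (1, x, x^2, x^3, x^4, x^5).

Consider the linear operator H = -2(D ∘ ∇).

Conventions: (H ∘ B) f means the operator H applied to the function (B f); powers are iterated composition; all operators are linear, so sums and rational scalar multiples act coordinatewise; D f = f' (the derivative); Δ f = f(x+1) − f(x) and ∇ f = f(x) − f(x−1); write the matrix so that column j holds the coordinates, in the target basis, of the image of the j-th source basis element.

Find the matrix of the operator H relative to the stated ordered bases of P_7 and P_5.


image of 1: 0
image of x: 0
image of x^2: -4
image of x^3: -12x + 6
image of x^4: -24x^2 + 24x - 8
image of x^5: -40x^3 + 60x^2 - 40x + 10
image of x^6: -60x^4 + 120x^3 - 120x^2 + 60x - 12
image of x^7: -84x^5 + 210x^4 - 280x^3 + 210x^2 - 84x + 14
each image's coordinates form column j of the matrix

the matrix is [[0, 0, -4, 6, -8, 10, -12, 14]; [0, 0, 0, -12, 24, -40, 60, -84]; [0, 0, 0, 0, -24, 60, -120, 210]; [0, 0, 0, 0, 0, -40, 120, -280]; [0, 0, 0, 0, 0, 0, -60, 210]; [0, 0, 0, 0, 0, 0, 0, -84]] (rows listed top to bottom)


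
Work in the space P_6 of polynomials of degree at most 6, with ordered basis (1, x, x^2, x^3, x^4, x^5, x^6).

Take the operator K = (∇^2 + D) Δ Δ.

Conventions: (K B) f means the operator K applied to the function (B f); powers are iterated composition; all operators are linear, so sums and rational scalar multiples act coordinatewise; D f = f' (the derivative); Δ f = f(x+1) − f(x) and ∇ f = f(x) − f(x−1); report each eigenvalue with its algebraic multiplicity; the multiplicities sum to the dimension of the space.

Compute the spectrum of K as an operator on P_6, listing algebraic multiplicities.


image of 1: 0
image of x: 0
image of x^2: 0
image of x^3: 6
image of x^4: 24x + 48
image of x^5: 60x^2 + 240x + 70
image of x^6: 120x^3 + 720x^2 + 420x + 300
the matrix is upper triangular; its diagonal is (0, 0, 0, 0, 0, 0, 0)
for a triangular matrix the eigenvalues are the diagonal entries, with algebraic multiplicity their repetition count

λ = 0 (multiplicity 7)


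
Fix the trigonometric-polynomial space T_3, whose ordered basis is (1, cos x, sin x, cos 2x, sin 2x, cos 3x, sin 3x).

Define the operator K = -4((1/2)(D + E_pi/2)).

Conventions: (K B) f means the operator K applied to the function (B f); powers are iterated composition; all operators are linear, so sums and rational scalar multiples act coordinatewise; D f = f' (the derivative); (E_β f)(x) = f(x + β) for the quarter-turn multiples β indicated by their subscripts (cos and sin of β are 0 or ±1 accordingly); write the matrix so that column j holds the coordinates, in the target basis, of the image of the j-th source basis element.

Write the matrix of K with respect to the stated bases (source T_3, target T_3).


image of 1: -2
image of cos x: 4sin x
image of sin x: -4cos x
image of cos 2x: 2cos 2x + 4sin 2x
image of sin 2x: -4cos 2x + 2sin 2x
image of cos 3x: 4sin 3x
image of sin 3x: -4cos 3x
each image's coordinates form column j of the matrix

the matrix is [[-2, 0, 0, 0, 0, 0, 0]; [0, 0, -4, 0, 0, 0, 0]; [0, 4, 0, 0, 0, 0, 0]; [0, 0, 0, 2, -4, 0, 0]; [0, 0, 0, 4, 2, 0, 0]; [0, 0, 0, 0, 0, 0, -4]; [0, 0, 0, 0, 0, 4, 0]] (rows listed top to bottom)


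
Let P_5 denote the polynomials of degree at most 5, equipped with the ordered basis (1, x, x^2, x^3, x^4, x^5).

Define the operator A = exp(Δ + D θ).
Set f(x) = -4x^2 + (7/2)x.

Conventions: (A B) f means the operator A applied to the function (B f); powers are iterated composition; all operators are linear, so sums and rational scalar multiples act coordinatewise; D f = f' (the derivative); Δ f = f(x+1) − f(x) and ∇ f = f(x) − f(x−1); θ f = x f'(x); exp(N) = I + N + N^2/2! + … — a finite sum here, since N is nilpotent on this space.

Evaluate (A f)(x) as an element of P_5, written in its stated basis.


the result is g(x) = -4x^2 - (41/2)x - 21

order-1 term: -24x + 3
order-2 term: -24
the series for exp(Δ + D θ) f terminates at order 2
exp(Δ + D θ) f = -4x^2 - (41/2)x - 21


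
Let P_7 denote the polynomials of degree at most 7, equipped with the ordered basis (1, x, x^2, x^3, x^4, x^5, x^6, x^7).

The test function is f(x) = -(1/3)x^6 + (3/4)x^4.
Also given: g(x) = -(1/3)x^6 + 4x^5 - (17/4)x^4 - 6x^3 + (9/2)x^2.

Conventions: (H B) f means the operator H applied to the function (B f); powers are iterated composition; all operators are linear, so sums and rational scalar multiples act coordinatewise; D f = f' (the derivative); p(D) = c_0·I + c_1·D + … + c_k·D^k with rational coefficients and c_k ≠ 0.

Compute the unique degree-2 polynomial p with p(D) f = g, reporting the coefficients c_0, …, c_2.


D^0 f = -(1/3)x^6 + (3/4)x^4
D^1 f = -2x^5 + 3x^3
D^2 f = -10x^4 + 9x^2
matching coefficients of g against c_0 f + c_1 Df + … from the top degree down determines the c_i
solution: c_0 = 1, c_1 = -2, c_2 = 1/2

c_0 = 1, c_1 = -2, c_2 = 1/2


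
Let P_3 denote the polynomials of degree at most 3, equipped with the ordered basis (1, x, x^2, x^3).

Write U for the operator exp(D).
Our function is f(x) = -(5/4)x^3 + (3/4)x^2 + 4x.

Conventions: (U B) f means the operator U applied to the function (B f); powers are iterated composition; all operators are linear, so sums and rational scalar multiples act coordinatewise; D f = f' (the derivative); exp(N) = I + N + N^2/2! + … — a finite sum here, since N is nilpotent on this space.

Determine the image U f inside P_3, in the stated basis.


order-1 term: -(15/4)x^2 + (3/2)x + 4
order-2 term: -(15/4)x + 3/4
order-3 term: -5/4
the series for exp(D) f terminates at order 3
exp(D) f = -(5/4)x^3 - 3x^2 + (7/4)x + 7/2

the image equals g(x) = -(5/4)x^3 - 3x^2 + (7/4)x + 7/2


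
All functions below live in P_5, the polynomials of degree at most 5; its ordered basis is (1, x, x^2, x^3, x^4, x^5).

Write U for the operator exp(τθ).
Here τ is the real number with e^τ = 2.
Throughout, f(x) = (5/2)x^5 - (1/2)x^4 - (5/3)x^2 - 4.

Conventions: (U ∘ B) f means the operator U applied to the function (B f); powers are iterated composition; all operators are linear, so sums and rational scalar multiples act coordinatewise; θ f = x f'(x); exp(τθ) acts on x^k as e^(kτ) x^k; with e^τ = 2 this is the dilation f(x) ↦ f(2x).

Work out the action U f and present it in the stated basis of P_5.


the result is g(x) = 80x^5 - 8x^4 - (20/3)x^2 - 4

exp(τθ) x^k = e^(kτ) x^k; with e^τ = 2 this sends x^k to 2^k x^k
x^2 ↦ 4 x^2
x^4 ↦ 16 x^4
x^5 ↦ 32 x^5
applying this coordinatewise to f: exp(τθ) f = 80x^5 - 8x^4 - (20/3)x^2 - 4


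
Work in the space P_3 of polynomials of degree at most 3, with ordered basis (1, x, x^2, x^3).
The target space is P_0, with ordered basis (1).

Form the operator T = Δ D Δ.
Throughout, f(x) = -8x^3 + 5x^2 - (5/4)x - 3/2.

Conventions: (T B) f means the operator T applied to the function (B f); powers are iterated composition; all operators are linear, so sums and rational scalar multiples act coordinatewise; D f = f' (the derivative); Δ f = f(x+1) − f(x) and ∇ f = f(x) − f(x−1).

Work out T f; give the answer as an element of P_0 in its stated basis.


Δ f = -24x^2 - 14x - 17/4
D Δ f = -48x - 14
Δ D Δ f = -48

g(x) = -48


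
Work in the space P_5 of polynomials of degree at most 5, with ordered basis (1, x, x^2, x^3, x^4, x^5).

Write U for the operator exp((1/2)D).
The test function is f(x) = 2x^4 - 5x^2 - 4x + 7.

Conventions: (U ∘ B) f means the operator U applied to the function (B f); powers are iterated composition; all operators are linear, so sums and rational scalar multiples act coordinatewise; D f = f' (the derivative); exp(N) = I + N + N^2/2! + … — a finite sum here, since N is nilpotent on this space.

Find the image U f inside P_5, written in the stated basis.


g(x) = 2x^4 + 4x^3 - 2x^2 - 8x + 31/8

order-1 term: 4x^3 - 5x - 2
order-2 term: 3x^2 - 5/4
order-3 term: x
order-4 term: 1/8
the series for exp((1/2)D) f terminates at order 4
exp((1/2)D) f = 2x^4 + 4x^3 - 2x^2 - 8x + 31/8


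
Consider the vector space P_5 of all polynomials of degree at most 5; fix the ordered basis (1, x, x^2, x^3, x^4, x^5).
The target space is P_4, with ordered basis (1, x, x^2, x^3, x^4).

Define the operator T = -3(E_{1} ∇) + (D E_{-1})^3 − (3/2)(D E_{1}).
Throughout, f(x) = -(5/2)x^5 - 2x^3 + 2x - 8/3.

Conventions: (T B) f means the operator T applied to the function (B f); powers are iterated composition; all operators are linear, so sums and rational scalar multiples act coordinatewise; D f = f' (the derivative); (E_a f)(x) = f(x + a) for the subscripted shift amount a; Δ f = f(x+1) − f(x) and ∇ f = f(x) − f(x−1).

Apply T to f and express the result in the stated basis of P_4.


the result is g(x) = (225/4)x^4 + 150x^3 + (129/2)x^2 + (2097/2)x - 5319/4

∇ f = -(25/2)x^4 + 25x^3 - 31x^2 + (37/2)x - 5/2
E_{1} ∇ f = -(25/2)x^4 - 25x^3 - 31x^2 - (37/2)x - 5/2
(-3(E_{1} ∇)) f = (75/2)x^4 + 75x^3 + 93x^2 + (111/2)x + 15/2
E_{-1} f = -(5/2)x^5 + (25/2)x^4 - 27x^3 + 31x^2 - (33/2)x - 1/6
D E_{-1} f = -(25/2)x^4 + 50x^3 - 81x^2 + 62x - 33/2
E_{-1} (D E_{-1}) f = -(25/2)x^4 + 100x^3 - 306x^2 + 424x - 222
D E_{-1} (D E_{-1}) f = -50x^3 + 300x^2 - 612x + 424
E_{-1} (D E_{-1}) (D E_{-1}) f = -50x^3 + 450x^2 - 1362x + 1386
D E_{-1} (D E_{-1}) (D E_{-1}) f = -150x^2 + 900x - 1362
E_{1} f = -(5/2)x^5 - (25/2)x^4 - 27x^3 - 31x^2 - (33/2)x - 31/6
D E_{1} f = -(25/2)x^4 - 50x^3 - 81x^2 - 62x - 33/2
(-(3/2)(D E_{1})) f = (75/4)x^4 + 75x^3 + (243/2)x^2 + 93x + 99/4
(-3(E_{1} ∇) + (D E_{-1})^3 − (3/2)(D E_{1})) f = (225/4)x^4 + 150x^3 + (129/2)x^2 + (2097/2)x - 5319/4


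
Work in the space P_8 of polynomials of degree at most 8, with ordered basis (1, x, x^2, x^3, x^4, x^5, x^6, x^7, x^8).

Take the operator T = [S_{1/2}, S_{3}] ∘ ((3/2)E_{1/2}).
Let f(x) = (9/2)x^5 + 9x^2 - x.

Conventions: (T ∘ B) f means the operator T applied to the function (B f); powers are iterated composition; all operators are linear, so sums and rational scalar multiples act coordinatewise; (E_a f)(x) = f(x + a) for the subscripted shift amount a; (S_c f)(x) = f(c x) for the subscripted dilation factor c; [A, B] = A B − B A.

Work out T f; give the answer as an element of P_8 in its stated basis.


E_{1/2} f = (9/2)x^5 + (45/4)x^4 + (45/4)x^3 + (117/8)x^2 + (301/32)x + 121/64
((3/2)E_{1/2}) f = (27/4)x^5 + (135/8)x^4 + (135/8)x^3 + (351/16)x^2 + (903/64)x + 363/128
S_{3} ((3/2)E_{1/2}) f = (6561/4)x^5 + (10935/8)x^4 + (3645/8)x^3 + (3159/16)x^2 + (2709/64)x + 363/128
S_{1/2} S_{3} ((3/2)E_{1/2}) f = (6561/128)x^5 + (10935/128)x^4 + (3645/64)x^3 + (3159/64)x^2 + (2709/128)x + 363/128
S_{1/2} ((3/2)E_{1/2}) f = (27/128)x^5 + (135/128)x^4 + (135/64)x^3 + (351/64)x^2 + (903/128)x + 363/128
S_{3} S_{1/2} ((3/2)E_{1/2}) f = (6561/128)x^5 + (10935/128)x^4 + (3645/64)x^3 + (3159/64)x^2 + (2709/128)x + 363/128
[S_{1/2}, S_{3}] ((3/2)E_{1/2}) f = 0

the result is g(x) = 0


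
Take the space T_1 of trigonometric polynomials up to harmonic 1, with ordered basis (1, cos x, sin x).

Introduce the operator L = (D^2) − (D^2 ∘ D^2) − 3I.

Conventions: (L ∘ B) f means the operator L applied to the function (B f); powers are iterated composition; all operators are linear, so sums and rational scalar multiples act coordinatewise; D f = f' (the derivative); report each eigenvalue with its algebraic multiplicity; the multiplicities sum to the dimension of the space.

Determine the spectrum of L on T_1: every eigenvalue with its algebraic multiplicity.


image of 1: -3
image of cos x: -5cos x
image of sin x: -5sin x
the matrix is diagonal; its diagonal is (-3, -5, -5)
for a triangular matrix the eigenvalues are the diagonal entries, with algebraic multiplicity their repetition count

λ = -5 (multiplicity 2), λ = -3 (multiplicity 1)


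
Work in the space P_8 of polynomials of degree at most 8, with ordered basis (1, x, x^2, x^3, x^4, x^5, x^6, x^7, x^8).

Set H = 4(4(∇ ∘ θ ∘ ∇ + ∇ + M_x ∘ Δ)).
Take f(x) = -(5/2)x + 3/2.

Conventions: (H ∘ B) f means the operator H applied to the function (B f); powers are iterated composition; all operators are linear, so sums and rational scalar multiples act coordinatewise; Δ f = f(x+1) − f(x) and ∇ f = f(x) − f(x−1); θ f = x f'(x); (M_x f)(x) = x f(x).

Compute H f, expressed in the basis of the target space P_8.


∇ f = -5/2
θ ∇ f = 0
∇ θ ∇ f = 0
∇ f = -5/2
Δ f = -5/2
M_x Δ f = -(5/2)x
(∇ ∘ θ ∘ ∇ + ∇ + M_x ∘ Δ) f = -(5/2)x - 5/2
(4(∇ ∘ θ ∘ ∇ + ∇ + M_x ∘ Δ)) f = -10x - 10
(4(4(∇ ∘ θ ∘ ∇ + ∇ + M_x ∘ Δ))) f = -40x - 40

the result is g(x) = -40x - 40


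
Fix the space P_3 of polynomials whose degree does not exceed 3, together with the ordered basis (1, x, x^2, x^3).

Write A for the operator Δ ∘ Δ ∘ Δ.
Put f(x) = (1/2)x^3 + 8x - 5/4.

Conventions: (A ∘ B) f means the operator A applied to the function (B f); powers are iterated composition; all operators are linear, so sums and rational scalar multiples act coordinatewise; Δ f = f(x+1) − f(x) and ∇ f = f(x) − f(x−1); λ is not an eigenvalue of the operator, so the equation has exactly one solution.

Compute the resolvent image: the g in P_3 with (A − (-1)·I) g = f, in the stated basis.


the image equals g(x) = (1/2)x^3 + 8x - 17/4

write g with unknown coordinates in the stated basis and equate coefficients in (A − (-1)·I) g = f
solving from the highest basis element down gives g = (1/2)x^3 + 8x - 17/4
check: A g = 3
so A g − (-1)·g = (1/2)x^3 + 8x - 5/4 = f ✓


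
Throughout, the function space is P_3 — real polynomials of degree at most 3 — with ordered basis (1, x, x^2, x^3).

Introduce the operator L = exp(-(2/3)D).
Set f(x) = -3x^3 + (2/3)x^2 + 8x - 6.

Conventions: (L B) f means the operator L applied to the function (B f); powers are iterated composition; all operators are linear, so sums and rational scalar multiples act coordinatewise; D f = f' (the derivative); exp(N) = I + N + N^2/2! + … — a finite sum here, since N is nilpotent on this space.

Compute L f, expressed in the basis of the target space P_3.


the result is g(x) = -3x^3 + (20/3)x^2 + (28/9)x - 274/27

order-1 term: 6x^2 - (8/9)x - 16/3
order-2 term: -4x + 8/27
order-3 term: 8/9
the series for exp(-(2/3)D) f terminates at order 3
exp(-(2/3)D) f = -3x^3 + (20/3)x^2 + (28/9)x - 274/27


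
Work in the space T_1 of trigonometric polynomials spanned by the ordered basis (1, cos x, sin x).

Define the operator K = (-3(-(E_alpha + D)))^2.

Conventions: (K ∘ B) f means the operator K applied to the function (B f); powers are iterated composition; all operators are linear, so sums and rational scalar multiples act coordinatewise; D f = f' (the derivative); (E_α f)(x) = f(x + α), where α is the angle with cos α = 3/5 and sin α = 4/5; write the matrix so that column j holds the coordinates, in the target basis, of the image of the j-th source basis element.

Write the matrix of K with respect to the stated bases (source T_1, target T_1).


the matrix is [[9, 0, 0]; [0, -648/25, 486/25]; [0, -486/25, -648/25]] (rows listed top to bottom)

image of 1: 9
image of cos x: -(648/25)cos x - (486/25)sin x
image of sin x: (486/25)cos x - (648/25)sin x
each image's coordinates form column j of the matrix


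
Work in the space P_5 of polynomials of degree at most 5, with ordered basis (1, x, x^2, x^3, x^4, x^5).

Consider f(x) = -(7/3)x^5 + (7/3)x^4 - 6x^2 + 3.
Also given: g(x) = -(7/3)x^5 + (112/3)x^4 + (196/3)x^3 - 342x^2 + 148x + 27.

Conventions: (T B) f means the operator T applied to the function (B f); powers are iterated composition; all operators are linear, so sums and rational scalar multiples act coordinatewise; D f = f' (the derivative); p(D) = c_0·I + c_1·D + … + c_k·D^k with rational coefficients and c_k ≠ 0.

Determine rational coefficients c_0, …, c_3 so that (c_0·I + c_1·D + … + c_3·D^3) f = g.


c_0 = 1, c_1 = -3, c_2 = -2, c_3 = 2

D^0 f = -(7/3)x^5 + (7/3)x^4 - 6x^2 + 3
D^1 f = -(35/3)x^4 + (28/3)x^3 - 12x
D^2 f = -(140/3)x^3 + 28x^2 - 12
D^3 f = -140x^2 + 56x
matching coefficients of g against c_0 f + c_1 Df + … from the top degree down determines the c_i
solution: c_0 = 1, c_1 = -3, c_2 = -2, c_3 = 2


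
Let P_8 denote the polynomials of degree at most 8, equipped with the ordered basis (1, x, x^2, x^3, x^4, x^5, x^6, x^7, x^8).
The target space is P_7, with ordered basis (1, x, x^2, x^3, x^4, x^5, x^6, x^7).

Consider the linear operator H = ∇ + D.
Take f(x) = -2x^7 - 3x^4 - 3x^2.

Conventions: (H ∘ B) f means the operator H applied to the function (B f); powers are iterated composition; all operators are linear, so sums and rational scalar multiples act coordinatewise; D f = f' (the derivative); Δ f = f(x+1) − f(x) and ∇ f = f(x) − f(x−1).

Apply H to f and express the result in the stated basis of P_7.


∇ f = -14x^6 + 42x^5 - 70x^4 + 58x^3 - 24x^2 - 4x + 4
D f = -14x^6 - 12x^3 - 6x
(∇ + D) f = -28x^6 + 42x^5 - 70x^4 + 46x^3 - 24x^2 - 10x + 4

the result is g(x) = -28x^6 + 42x^5 - 70x^4 + 46x^3 - 24x^2 - 10x + 4


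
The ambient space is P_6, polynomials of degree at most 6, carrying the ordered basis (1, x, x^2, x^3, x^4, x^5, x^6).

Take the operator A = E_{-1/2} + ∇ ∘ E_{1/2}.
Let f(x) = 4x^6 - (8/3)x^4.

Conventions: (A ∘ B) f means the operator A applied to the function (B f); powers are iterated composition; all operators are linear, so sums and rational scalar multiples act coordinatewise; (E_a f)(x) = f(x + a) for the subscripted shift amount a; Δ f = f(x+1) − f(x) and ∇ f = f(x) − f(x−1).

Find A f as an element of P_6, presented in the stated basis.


g(x) = 4x^6 + 12x^5 + (37/3)x^4 + (14/3)x^3 - (1/4)x^2 - (7/12)x - 5/48

E_{-1/2} f = 4x^6 - 12x^5 + (37/3)x^4 - (14/3)x^3 - (1/4)x^2 + (7/12)x - 5/48
E_{1/2} f = 4x^6 + 12x^5 + (37/3)x^4 + (14/3)x^3 - (1/4)x^2 - (7/12)x - 5/48
∇ E_{1/2} f = 24x^5 + (28/3)x^3 - (7/6)x
(E_{-1/2} + ∇ ∘ E_{1/2}) f = 4x^6 + 12x^5 + (37/3)x^4 + (14/3)x^3 - (1/4)x^2 - (7/12)x - 5/48


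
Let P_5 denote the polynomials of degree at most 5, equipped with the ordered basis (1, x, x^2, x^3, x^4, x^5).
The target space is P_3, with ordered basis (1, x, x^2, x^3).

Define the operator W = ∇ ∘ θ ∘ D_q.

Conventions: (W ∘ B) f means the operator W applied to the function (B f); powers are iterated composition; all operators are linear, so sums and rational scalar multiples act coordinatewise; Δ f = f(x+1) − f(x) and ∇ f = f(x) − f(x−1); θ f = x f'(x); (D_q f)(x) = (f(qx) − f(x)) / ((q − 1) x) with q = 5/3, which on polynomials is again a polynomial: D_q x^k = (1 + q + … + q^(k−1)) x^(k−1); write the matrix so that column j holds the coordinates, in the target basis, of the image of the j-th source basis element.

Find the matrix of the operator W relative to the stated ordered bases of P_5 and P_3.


the matrix is [[0, 0, 8/3, -98/9, 272/9, -5764/81]; [0, 0, 0, 196/9, -272/3, 23056/81]; [0, 0, 0, 0, 272/3, -11528/27]; [0, 0, 0, 0, 0, 23056/81]] (rows listed top to bottom)

image of 1: 0
image of x: 0
image of x^2: 8/3
image of x^3: (196/9)x - 98/9
image of x^4: (272/3)x^2 - (272/3)x + 272/9
image of x^5: (23056/81)x^3 - (11528/27)x^2 + (23056/81)x - 5764/81
each image's coordinates form column j of the matrix


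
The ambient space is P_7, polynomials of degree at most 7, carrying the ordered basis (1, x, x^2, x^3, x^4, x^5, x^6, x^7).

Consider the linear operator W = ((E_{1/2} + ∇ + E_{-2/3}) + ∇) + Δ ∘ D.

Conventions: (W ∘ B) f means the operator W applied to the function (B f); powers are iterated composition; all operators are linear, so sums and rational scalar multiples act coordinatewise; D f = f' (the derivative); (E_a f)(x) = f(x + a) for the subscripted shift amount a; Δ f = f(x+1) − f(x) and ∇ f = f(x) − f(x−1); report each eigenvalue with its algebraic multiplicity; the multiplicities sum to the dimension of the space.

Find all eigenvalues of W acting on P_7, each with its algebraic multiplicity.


λ = 2 (multiplicity 8)

image of 1: 2
image of x: 2x + 11/6
image of x^2: 2x^2 + (11/3)x + 25/36
image of x^3: 2x^3 + (11/2)x^2 + (25/12)x + 1043/216
image of x^4: 2x^4 + (22/3)x^3 + (25/6)x^2 + (1043/54)x + 2929/1296
image of x^5: 2x^5 + (55/6)x^4 + (125/18)x^3 + (5215/108)x^2 + (14645/1296)x + 53651/7776
image of x^6: 2x^6 + 11x^5 + (125/12)x^4 + (5215/54)x^3 + (14645/432)x^2 + (53651/1296)x + 191449/46656
image of x^7: 2x^7 + (77/6)x^6 + (175/12)x^5 + (36505/216)x^4 + (102515/1296)x^3 + (375557/2592)x^2 + (1340143/46656)x + 2505227/279936
the matrix is upper triangular; its diagonal is (2, 2, 2, 2, 2, 2, 2, 2)
for a triangular matrix the eigenvalues are the diagonal entries, with algebraic multiplicity their repetition count


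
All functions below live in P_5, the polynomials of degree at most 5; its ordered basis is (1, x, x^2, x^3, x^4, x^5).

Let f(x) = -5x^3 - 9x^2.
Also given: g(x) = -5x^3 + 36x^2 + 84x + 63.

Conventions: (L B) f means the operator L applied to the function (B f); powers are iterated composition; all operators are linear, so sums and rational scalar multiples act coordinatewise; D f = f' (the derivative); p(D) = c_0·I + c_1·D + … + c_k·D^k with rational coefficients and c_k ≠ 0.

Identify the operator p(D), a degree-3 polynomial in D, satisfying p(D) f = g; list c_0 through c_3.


D^0 f = -5x^3 - 9x^2
D^1 f = -15x^2 - 18x
D^2 f = -30x - 18
D^3 f = -30
matching coefficients of g against c_0 f + c_1 Df + … from the top degree down determines the c_i
solution: c_0 = 1, c_1 = -3, c_2 = -1, c_3 = -3/2

c_0 = 1, c_1 = -3, c_2 = -1, c_3 = -3/2


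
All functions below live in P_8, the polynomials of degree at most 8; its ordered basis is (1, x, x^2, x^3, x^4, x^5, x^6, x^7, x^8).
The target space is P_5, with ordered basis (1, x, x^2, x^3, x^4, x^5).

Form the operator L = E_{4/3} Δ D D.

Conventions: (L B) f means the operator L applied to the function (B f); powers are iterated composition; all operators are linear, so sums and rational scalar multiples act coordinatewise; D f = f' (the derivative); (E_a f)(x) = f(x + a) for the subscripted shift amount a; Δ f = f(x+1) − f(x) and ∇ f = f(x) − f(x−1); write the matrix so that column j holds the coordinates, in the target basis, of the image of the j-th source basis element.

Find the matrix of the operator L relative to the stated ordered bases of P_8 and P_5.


the matrix is [[0, 0, 0, 6, 44, 620/3, 7150/9, 73654/27, 706552/81]; [0, 0, 0, 0, 24, 220, 1240, 50050/9, 589232/27]; [0, 0, 0, 0, 0, 60, 660, 4340, 200200/9]; [0, 0, 0, 0, 0, 0, 120, 1540, 34720/3]; [0, 0, 0, 0, 0, 0, 0, 210, 3080]; [0, 0, 0, 0, 0, 0, 0, 0, 336]] (rows listed top to bottom)

image of 1: 0
image of x: 0
image of x^2: 0
image of x^3: 6
image of x^4: 24x + 44
image of x^5: 60x^2 + 220x + 620/3
image of x^6: 120x^3 + 660x^2 + 1240x + 7150/9
image of x^7: 210x^4 + 1540x^3 + 4340x^2 + (50050/9)x + 73654/27
image of x^8: 336x^5 + 3080x^4 + (34720/3)x^3 + (200200/9)x^2 + (589232/27)x + 706552/81
each image's coordinates form column j of the matrix


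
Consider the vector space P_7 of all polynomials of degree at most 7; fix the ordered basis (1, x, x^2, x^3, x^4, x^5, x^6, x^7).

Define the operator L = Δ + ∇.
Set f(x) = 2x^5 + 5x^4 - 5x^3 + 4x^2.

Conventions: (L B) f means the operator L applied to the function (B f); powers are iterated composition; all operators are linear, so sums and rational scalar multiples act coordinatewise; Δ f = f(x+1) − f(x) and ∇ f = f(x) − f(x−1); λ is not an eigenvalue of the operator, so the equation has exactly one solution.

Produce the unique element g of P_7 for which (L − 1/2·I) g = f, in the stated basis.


write g with unknown coordinates in the stated basis and equate coefficients in (L − 1/2·I) g = f
solving from the highest basis element down gives g = -4x^5 - 90x^4 - 1430x^3 - 17328x^2 - 140064x - 565992
check: L g = -40x^4 - 720x^3 - 8660x^2 - 70032x - 282996
so L g − 1/2·g = 2x^5 + 5x^4 - 5x^3 + 4x^2 = f ✓

the image equals g(x) = -4x^5 - 90x^4 - 1430x^3 - 17328x^2 - 140064x - 565992


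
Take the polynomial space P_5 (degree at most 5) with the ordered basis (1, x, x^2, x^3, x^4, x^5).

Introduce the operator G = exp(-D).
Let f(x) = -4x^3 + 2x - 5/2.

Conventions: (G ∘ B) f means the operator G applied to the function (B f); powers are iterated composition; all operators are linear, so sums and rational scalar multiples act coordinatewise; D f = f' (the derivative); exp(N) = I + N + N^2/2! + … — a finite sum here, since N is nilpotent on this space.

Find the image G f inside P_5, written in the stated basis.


g(x) = -4x^3 + 12x^2 - 10x - 1/2

order-1 term: 12x^2 - 2
order-2 term: -12x
order-3 term: 4
the series for exp(-D) f terminates at order 3
exp(-D) f = -4x^3 + 12x^2 - 10x - 1/2


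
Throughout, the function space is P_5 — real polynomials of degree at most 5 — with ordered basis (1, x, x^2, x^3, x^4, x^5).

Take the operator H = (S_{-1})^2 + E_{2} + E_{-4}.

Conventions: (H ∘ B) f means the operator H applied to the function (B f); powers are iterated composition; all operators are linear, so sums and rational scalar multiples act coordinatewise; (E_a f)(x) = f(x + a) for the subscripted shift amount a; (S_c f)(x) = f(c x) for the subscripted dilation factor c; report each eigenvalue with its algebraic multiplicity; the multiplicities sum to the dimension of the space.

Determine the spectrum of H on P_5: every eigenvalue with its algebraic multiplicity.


image of 1: 3
image of x: 3x - 2
image of x^2: 3x^2 - 4x + 20
image of x^3: 3x^3 - 6x^2 + 60x - 56
image of x^4: 3x^4 - 8x^3 + 120x^2 - 224x + 272
image of x^5: 3x^5 - 10x^4 + 200x^3 - 560x^2 + 1360x - 992
the matrix is upper triangular; its diagonal is (3, 3, 3, 3, 3, 3)
for a triangular matrix the eigenvalues are the diagonal entries, with algebraic multiplicity their repetition count

λ = 3 (multiplicity 6)
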